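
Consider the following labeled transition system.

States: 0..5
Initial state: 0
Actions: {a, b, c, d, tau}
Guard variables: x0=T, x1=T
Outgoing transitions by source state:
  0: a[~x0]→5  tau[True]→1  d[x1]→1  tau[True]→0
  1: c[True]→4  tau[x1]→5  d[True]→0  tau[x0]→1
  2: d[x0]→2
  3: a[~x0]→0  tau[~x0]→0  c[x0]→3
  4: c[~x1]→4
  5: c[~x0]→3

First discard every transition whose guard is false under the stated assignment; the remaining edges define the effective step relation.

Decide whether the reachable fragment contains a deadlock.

R = {0,1,4,5}
  0: d→1  tau→0  tau→1  [deg 3]
  1: c→4  d→0  tau→1  tau→5  [deg 4]
  4: ∅  [STUCK]
  5: ∅  [STUCK]
trace reaching 4: tau·c

Answer: DEADLOCK at state 4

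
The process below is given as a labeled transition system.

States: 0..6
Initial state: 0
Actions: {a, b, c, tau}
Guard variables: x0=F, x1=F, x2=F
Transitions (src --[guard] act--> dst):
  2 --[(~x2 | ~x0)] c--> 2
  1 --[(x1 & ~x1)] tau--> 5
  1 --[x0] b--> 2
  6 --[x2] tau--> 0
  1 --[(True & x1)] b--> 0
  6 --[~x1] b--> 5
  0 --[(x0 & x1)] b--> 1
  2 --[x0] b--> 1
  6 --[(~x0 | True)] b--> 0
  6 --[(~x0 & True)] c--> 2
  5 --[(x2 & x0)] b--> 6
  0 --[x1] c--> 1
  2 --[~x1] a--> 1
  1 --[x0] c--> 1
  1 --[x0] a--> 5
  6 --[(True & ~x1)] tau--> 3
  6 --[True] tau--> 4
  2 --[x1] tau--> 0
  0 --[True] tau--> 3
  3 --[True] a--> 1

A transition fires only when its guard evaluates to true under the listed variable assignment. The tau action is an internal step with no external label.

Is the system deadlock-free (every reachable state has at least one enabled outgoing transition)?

Answer: DEADLOCK at state 1

Working:
Reach set: {0,1,3}
  0: tau→3  [deg 1]
  1: ∅  [deadlock]
  3: a→1  [deg 1]
trace reaching 1: tau·a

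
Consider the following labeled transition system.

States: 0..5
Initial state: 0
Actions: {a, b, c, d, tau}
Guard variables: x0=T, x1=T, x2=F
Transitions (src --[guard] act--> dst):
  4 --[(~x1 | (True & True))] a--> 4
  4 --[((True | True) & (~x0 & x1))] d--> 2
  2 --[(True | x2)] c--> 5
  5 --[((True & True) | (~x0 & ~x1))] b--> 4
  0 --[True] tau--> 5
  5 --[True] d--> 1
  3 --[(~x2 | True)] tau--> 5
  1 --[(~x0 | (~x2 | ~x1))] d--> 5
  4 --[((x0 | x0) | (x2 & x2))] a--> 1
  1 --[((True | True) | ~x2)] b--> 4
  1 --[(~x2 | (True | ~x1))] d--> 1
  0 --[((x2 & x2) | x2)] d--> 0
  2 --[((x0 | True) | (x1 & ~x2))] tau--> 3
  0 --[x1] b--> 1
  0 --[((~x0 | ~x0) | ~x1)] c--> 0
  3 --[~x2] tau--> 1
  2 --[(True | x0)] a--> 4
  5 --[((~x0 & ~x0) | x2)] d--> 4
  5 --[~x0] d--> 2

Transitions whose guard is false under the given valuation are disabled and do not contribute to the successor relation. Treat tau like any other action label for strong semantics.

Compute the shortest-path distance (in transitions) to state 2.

BFS to 2:
  L0 = {0}
  L1 = {1,5}
  L2 = {4}
2 never appears.

Answer: UNREACHABLE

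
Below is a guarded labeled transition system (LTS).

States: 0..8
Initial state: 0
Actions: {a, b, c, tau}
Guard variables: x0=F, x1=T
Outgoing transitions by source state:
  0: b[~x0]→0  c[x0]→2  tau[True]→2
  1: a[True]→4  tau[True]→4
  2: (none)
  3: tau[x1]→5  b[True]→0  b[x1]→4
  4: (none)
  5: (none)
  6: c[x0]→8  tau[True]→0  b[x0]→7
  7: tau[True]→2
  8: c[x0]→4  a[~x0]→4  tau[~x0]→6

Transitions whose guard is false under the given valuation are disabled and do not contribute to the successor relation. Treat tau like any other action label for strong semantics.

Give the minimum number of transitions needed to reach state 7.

Layered search for 7:
  Layer 0: {0}
  Layer 1: {2}
7 never appears.

Answer: UNREACHABLE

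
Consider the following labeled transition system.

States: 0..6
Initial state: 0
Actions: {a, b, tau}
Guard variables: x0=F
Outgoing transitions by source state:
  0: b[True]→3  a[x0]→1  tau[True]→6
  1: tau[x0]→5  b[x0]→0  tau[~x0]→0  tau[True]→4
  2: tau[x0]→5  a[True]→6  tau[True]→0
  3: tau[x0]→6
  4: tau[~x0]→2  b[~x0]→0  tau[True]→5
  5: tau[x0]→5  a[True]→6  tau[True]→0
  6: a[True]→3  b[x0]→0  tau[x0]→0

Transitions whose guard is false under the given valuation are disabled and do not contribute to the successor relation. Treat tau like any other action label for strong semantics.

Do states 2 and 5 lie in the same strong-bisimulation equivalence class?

Refine partition for ~:
  P[0] = {{0,1,2,3,4,5,6}}
  P[1] = {{0,4},{1},{2,5},{3},{6}}
  P[2] = {{0},{1},{2,5},{3},{4},{6}}
stable after 3 split(s): 6 block(s)
2∈{2,5}, 5∈{2,5}

Answer: BISIMILAR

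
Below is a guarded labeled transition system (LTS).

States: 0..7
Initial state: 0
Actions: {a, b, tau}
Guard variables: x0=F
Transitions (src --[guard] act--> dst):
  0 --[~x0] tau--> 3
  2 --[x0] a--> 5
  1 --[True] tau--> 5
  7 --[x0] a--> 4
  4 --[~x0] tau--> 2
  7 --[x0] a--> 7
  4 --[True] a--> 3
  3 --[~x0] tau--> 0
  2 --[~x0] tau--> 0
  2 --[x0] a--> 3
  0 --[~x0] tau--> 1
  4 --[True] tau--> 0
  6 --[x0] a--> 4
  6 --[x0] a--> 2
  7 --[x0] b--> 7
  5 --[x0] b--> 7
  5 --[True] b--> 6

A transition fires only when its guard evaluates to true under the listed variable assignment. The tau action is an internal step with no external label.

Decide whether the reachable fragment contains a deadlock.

Reach set: {0,1,3,5,6}
  0: tau→1  tau→3  [2 out]
  1: tau→5  [1 out]
  3: tau→0  [1 out]
  5: b→6  [1 out]
  6: ∅  [STUCK]
witness 6: tau·tau·b

Answer: DEADLOCK at state 6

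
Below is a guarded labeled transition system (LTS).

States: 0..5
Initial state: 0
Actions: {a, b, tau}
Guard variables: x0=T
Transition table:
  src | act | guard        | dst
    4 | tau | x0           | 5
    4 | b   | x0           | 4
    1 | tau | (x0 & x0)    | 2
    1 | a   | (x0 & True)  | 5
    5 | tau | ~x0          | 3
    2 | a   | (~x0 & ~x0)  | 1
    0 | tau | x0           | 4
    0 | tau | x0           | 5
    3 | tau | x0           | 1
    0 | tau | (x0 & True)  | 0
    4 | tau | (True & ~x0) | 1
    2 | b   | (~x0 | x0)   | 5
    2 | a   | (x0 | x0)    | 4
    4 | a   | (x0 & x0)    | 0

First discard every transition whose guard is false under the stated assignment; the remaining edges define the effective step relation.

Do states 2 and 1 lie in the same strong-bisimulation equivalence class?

Compute ~ classes (split until stable):
  round 0: {{0,1,2,3,4,5}}
  round 1: {{0,3},{1},{2},{4},{5}}
  round 2: {{0},{1},{2},{3},{4},{5}}
stable after 3 split(s): 6 block(s)
[2]={2}  [1]={1}

Answer: NOT BISIMILAR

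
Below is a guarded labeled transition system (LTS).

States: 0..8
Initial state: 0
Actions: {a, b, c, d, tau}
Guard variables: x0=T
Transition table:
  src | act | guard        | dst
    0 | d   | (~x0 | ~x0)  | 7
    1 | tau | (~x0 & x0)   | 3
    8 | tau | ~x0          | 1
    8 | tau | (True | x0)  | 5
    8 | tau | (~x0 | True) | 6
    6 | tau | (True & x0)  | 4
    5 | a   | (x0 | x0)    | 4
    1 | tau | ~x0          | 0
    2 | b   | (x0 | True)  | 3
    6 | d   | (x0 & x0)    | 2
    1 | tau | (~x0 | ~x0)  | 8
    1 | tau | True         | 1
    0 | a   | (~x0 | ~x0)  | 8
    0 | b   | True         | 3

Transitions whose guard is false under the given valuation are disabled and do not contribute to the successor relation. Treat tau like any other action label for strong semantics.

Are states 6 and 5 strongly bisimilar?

Compute ~ classes (split until stable):
  P[0] = {{0,1,2,3,4,5,6,7,8}}
  P[1] = {{0,2},{1,8},{3,4,7},{5},{6}}
  P[2] = {{0,2},{1},{3,4,7},{5},{6},{8}}
6 equivalence class(es) (converged in 3)
[6]={6}  [5]={5}

Answer: NOT BISIMILAR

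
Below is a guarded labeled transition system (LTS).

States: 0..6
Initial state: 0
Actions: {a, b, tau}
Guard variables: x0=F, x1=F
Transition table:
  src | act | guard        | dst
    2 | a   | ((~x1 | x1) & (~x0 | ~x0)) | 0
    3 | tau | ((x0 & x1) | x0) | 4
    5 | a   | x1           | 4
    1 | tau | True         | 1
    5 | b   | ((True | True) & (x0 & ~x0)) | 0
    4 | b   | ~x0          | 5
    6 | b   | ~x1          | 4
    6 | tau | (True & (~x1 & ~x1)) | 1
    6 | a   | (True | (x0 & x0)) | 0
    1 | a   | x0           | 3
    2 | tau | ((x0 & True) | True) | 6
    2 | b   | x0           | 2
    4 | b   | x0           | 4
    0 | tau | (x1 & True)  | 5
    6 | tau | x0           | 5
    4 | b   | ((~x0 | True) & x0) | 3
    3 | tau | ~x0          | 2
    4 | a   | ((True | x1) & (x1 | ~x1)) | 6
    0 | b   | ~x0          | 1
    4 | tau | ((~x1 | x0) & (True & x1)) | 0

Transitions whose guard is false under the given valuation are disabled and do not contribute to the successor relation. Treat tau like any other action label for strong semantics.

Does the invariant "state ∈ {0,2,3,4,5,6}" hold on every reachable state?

Answer: INVARIANT VIOLATED at state 1

Trace:
Inv-set: {0,2,3,4,5,6}
Reach set: {0,1}
  0: ok
  1: outside
reach 1 via b — violates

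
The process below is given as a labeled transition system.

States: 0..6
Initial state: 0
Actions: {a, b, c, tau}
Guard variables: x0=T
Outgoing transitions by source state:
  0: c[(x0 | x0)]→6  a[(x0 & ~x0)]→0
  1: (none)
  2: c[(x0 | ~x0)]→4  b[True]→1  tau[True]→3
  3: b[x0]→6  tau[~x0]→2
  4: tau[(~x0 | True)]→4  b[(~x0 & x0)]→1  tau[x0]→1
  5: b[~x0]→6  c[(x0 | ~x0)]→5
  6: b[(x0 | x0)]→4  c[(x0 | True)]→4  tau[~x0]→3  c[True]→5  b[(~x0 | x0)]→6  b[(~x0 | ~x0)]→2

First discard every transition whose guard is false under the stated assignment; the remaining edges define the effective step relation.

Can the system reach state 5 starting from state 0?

Answer: REACHABLE

Trace:
After dropping false guards: 12 live edges.
L0 = {0}
L1 = {6}  now seen {0,6}
L2 = {4,5}  now seen {0,4,5,6}
L3 = {1}  now seen {0,1,4,5,6}
Reach set: {0,1,4,5,6}
trace reaching 5: c·c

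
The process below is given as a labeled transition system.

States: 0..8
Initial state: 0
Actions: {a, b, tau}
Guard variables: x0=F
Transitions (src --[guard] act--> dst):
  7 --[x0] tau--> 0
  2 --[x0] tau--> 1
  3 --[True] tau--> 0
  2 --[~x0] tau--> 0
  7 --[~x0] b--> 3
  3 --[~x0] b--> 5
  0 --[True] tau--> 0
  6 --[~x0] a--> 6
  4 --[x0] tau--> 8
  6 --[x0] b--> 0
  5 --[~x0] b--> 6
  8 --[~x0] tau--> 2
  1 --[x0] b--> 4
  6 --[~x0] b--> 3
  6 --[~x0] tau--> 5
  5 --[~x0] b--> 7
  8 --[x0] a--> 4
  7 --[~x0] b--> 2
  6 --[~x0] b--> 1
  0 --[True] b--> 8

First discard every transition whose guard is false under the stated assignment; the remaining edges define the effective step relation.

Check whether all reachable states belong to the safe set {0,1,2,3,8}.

Answer: INVARIANT HOLDS

Analysis:
Safe = {0,1,2,3,8}
Reachable = {0,2,8}
  0: ✓
  2: ✓
  8: ✓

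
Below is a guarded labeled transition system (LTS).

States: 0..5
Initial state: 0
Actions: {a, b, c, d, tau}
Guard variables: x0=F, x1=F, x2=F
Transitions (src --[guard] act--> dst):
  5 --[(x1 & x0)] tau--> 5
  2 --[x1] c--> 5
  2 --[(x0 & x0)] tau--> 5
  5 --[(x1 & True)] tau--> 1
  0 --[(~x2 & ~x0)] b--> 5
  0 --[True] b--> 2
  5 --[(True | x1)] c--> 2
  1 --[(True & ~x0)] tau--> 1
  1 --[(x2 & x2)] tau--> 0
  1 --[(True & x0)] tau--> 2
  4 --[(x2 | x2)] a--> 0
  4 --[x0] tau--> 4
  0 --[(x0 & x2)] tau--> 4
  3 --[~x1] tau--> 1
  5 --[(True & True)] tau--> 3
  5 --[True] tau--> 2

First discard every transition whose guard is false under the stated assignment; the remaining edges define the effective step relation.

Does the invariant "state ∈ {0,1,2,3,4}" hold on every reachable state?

Answer: INVARIANT VIOLATED at state 5

Analysis:
Allowed set {0,1,2,3,4}
Reachable = {0,1,2,3,5}
  0: ok
  1: ok
  2: ok
  3: ok
  5: ✗ unsafe
counterexample path to 5: b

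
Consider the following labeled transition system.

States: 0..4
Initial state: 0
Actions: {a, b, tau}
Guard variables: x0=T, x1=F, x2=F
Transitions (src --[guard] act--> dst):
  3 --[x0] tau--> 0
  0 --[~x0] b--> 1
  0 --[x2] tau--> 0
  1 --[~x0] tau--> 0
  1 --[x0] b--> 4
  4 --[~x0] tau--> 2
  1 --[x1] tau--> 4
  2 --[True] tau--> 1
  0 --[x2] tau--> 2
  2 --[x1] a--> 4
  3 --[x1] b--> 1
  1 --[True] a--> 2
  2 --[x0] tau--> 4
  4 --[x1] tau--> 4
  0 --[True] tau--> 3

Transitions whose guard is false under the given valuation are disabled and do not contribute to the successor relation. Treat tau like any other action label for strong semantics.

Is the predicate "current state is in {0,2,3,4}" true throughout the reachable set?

Answer: INVARIANT HOLDS

Analysis:
Allowed set {0,2,3,4}
Reachable = {0,3}
  0: ✓
  3: ✓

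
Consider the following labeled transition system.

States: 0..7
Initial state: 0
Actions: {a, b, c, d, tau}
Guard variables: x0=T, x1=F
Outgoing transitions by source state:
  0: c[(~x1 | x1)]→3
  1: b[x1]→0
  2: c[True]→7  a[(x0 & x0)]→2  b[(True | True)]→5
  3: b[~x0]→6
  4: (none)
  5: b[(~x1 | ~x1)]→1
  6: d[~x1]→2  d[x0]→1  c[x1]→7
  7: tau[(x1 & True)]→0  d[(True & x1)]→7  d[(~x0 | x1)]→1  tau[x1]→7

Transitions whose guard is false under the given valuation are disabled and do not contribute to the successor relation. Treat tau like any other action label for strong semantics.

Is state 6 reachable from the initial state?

Answer: UNREACHABLE

Analysis:
After dropping false guards: 7 live edges.
L0 = {0}
L1 = {3}  total {0,3}
Reachable = {0,3}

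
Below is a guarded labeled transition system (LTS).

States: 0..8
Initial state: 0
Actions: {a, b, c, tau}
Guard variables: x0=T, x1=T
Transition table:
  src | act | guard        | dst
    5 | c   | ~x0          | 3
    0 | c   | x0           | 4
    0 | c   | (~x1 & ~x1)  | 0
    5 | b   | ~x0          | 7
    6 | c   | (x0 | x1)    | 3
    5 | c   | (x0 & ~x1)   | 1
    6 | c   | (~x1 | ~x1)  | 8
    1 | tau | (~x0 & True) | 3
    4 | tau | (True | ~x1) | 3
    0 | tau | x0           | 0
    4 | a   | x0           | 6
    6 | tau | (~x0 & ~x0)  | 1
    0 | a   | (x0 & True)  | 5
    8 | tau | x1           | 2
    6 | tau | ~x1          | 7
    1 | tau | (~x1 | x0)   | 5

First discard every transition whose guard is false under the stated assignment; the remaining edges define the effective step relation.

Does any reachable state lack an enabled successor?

Reach set: {0,3,4,5,6}
  0: a→5  c→4  tau→0  [3 exit(s)]
  3: ∅  [deadlock]
  4: a→6  tau→3  [2 exit(s)]
  5: ∅  [deadlock]
  6: c→3  [1 exit(s)]
witness 3: c·tau

Answer: DEADLOCK at state 3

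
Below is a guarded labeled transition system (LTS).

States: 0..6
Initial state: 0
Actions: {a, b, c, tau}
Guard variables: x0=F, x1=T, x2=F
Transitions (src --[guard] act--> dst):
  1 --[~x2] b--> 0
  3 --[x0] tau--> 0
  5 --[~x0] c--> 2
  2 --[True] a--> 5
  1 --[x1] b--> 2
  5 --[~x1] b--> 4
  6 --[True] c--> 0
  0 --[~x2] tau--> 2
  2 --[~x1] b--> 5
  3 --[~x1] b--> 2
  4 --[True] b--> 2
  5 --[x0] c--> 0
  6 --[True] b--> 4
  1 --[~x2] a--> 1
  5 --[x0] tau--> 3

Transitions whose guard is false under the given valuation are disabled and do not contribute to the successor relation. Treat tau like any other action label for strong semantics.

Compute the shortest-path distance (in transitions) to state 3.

Answer: UNREACHABLE

Working:
Layered search for 3:
  L0 = {0}
  L1 = {2}
  L2 = {5}
3 never appears.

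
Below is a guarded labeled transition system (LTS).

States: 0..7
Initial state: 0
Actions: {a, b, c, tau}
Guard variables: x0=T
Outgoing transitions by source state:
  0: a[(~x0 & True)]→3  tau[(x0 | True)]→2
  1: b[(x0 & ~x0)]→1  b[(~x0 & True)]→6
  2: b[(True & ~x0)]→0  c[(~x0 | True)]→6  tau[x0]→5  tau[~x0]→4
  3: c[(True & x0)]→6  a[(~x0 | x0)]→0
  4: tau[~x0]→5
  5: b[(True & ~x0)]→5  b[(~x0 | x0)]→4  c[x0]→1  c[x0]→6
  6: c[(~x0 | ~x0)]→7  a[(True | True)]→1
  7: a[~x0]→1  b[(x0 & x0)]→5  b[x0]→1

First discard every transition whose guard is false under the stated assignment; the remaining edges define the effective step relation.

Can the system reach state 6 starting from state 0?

11 transition(s) survive guard evaluation.
L0 = {0}
L1 = {2}  total {0,2}
L2 = {5,6}  total {0,2,5,6}
L3 = {1,4}  total {0,1,2,4,5,6}
Reachable = {0,1,2,4,5,6}
trace reaching 6: tau·c

Answer: REACHABLE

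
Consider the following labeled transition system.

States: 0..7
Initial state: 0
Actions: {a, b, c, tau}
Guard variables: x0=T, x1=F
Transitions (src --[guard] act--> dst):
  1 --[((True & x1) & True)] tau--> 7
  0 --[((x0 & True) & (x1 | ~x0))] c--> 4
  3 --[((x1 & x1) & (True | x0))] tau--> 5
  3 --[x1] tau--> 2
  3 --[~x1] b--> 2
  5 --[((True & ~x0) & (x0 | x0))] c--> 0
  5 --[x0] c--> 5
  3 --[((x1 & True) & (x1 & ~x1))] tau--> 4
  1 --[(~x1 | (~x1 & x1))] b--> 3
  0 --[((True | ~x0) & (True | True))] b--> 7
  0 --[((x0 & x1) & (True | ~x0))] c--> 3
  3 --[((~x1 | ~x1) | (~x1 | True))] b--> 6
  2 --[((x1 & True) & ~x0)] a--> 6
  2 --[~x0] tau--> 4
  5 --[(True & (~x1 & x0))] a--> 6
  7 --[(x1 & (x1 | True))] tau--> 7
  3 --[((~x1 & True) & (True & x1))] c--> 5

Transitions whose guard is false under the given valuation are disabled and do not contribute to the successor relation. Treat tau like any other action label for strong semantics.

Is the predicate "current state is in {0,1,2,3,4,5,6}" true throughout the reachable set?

Answer: INVARIANT VIOLATED at state 7

Trace:
Allowed set {0,1,2,3,4,5,6}
R = {0,7}
  0: safe
  7: outside
witness against invariant: b → 7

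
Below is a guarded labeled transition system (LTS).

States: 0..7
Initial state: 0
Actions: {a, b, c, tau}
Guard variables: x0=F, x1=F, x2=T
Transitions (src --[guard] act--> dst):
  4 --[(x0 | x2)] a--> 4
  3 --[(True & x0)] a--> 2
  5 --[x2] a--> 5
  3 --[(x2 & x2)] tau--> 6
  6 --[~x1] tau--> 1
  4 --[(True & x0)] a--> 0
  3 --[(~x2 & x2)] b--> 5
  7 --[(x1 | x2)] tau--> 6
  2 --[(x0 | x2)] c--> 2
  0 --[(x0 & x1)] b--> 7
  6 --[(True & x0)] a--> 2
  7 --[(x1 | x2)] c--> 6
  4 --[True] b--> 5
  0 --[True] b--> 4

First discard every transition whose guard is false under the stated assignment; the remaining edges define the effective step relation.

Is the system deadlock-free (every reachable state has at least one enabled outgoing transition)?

Answer: DEADLOCK-FREE

Analysis:
R = {0,4,5}
  0: b→4  [1 out]
  4: a→4  b→5  [2 out]
  5: a→5  [1 out]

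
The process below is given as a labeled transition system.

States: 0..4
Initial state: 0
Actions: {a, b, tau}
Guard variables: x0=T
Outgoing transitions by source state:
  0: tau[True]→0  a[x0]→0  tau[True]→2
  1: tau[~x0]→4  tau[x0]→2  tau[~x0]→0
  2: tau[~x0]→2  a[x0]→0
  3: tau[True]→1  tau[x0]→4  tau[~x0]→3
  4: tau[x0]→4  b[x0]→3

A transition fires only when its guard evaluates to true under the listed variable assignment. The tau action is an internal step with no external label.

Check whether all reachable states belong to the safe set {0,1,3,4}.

Allowed set {0,1,3,4}
R = {0,2}
  0: safe
  2: outside
witness against invariant: tau → 2

Answer: INVARIANT VIOLATED at state 2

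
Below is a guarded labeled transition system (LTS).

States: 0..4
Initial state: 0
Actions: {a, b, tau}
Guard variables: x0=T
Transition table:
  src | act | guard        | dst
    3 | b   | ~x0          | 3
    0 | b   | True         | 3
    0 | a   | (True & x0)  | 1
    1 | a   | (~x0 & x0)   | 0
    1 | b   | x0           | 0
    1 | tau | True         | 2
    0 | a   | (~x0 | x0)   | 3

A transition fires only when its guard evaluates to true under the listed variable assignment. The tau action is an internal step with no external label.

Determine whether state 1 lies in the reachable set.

After dropping false guards: 5 live edges.
depth 0: {0}
depth 1: {1,3}  cumulative {0,1,3}
depth 2: {2}  cumulative {0,1,2,3}
Reach set: {0,1,2,3}
Path to 1: a

Answer: REACHABLE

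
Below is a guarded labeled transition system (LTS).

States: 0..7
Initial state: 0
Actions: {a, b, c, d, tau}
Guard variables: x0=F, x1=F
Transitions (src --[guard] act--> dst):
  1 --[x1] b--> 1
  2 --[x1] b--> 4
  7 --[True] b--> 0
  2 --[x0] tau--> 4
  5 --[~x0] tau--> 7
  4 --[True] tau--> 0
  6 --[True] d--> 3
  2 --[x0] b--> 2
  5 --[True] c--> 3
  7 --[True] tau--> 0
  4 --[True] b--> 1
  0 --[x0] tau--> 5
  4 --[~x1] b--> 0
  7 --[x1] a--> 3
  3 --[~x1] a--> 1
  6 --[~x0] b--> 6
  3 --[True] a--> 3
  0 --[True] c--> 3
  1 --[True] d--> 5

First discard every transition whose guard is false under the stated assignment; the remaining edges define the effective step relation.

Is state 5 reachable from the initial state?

Answer: REACHABLE

Working:
After dropping false guards: 13 live edges.
Layer 0: {0}
Layer 1: {3}  cumulative {0,3}
Layer 2: {1}  cumulative {0,1,3}
Layer 3: {5}  cumulative {0,1,3,5}
Layer 4: {7}  cumulative {0,1,3,5,7}
R = {0,1,3,5,7}
trace reaching 5: c·a·d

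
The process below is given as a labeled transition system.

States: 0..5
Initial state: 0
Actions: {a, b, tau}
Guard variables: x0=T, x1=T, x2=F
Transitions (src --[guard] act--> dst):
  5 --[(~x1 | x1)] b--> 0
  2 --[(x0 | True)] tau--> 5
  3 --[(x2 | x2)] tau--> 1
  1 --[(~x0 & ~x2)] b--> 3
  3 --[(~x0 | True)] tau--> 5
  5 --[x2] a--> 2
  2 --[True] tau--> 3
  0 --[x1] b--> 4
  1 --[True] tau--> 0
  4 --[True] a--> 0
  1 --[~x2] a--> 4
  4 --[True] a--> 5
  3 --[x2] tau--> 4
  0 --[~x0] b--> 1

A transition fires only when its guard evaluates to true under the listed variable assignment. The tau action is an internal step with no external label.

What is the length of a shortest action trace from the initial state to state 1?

Layered search for 1:
  depth 0: {0}
  depth 1: {4}
  depth 2: {5}
1 never appears.

Answer: UNREACHABLE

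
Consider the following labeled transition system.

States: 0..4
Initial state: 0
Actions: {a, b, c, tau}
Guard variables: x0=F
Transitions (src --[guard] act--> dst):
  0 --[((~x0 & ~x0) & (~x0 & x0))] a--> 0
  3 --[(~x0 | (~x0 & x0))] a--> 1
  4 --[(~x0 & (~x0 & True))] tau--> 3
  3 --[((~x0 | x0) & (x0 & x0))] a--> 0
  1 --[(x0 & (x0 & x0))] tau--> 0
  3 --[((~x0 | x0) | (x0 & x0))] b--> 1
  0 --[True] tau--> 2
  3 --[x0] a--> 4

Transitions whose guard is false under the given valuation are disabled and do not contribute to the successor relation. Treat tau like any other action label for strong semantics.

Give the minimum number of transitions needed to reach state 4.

BFS to 4:
  depth 0: {0}
  depth 1: {2}
4 never appears.

Answer: UNREACHABLE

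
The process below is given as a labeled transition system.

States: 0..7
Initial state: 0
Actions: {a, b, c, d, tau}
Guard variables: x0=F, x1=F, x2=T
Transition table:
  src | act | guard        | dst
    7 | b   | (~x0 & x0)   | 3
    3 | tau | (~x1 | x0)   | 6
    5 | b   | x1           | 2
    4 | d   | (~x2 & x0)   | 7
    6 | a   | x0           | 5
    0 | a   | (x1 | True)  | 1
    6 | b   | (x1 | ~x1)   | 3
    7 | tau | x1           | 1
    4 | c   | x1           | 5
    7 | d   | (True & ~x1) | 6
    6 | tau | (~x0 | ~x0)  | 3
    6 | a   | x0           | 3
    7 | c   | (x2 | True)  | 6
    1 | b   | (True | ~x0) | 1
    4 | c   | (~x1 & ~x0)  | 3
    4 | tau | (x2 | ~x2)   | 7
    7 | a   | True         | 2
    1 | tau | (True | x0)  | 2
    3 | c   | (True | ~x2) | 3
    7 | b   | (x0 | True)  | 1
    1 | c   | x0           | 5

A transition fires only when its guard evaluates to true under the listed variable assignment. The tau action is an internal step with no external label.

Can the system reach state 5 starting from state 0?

Guard filter leaves 13 enabled edge(s).
Layer 0: {0}
Layer 1: {1}  now seen {0,1}
Layer 2: {2}  now seen {0,1,2}
Reachable = {0,1,2}

Answer: UNREACHABLE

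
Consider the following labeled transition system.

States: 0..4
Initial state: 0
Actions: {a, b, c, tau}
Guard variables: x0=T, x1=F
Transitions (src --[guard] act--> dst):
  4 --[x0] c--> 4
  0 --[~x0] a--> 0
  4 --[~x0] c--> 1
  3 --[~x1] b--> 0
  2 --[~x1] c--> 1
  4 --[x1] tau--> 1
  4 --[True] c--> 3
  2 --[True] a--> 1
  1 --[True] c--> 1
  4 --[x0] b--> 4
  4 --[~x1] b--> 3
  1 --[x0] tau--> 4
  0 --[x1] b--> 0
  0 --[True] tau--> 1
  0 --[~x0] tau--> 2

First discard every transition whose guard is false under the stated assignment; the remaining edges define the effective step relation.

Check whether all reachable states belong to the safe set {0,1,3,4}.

Inv-set: {0,1,3,4}
Reach set: {0,1,3,4}
  0: ok
  1: ok
  3: ok
  4: ok

Answer: INVARIANT HOLDS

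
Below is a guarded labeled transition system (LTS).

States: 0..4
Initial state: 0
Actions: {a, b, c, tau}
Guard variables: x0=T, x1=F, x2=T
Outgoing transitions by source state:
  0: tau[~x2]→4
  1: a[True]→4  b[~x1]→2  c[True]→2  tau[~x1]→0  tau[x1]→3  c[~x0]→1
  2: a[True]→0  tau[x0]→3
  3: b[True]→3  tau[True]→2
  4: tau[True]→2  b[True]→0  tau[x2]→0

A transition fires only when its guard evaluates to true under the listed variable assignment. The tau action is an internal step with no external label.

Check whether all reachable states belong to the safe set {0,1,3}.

Answer: INVARIANT HOLDS

Analysis:
Safe = {0,1,3}
Reachable = {0}
  0: ok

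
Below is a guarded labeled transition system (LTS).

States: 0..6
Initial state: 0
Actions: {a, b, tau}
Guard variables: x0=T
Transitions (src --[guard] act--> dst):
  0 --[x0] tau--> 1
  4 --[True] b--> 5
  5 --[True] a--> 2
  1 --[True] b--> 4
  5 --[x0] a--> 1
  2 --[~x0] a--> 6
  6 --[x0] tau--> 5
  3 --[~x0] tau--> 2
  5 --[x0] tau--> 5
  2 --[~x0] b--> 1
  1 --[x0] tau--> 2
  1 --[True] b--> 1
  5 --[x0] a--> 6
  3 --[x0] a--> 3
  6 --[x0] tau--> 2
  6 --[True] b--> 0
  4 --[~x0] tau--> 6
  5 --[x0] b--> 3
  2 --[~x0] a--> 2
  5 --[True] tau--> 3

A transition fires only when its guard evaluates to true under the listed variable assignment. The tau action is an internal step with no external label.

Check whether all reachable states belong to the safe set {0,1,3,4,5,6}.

Answer: INVARIANT VIOLATED at state 2

Trace:
Safe = {0,1,3,4,5,6}
Reachable = {0,1,2,3,4,5,6}
  0: ok
  1: ok
  2: outside
  3: ok
  4: ok
  5: ok
  6: ok
counterexample path to 2: tau·tau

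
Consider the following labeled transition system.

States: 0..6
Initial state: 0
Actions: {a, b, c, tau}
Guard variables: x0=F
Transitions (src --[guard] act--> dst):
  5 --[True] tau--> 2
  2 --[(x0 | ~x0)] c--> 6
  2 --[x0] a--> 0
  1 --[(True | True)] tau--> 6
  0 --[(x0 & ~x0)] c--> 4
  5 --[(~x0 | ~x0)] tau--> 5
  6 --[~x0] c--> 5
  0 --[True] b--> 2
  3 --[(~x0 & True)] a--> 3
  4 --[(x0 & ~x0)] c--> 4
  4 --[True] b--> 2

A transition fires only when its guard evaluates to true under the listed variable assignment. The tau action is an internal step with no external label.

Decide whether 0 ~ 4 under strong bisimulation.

Answer: BISIMILAR

Working:
Refine partition for ~:
  round 0: {{0,1,2,3,4,5,6}}
  round 1: {{0,4},{1,5},{2,6},{3}}
  round 2: {{0,4},{1},{2},{3},{5},{6}}
Fixed point at round 3; 6 class(es).
class of 0: {0,4}; class of 4: {0,4}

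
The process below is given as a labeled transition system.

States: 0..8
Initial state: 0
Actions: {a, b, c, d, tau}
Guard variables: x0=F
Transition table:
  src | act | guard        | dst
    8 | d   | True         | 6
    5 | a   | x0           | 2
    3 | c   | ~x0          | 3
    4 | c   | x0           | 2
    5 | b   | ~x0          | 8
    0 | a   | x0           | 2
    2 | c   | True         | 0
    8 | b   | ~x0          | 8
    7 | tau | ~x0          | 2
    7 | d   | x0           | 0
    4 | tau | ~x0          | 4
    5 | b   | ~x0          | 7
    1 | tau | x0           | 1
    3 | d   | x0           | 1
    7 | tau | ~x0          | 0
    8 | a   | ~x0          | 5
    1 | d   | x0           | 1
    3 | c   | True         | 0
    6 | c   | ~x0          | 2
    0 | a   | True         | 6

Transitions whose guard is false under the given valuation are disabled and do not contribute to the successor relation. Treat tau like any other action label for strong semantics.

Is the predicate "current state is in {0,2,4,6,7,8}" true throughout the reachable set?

Answer: INVARIANT HOLDS

Analysis:
Safe = {0,2,4,6,7,8}
Reachable = {0,2,6}
  0: safe
  2: safe
  6: safe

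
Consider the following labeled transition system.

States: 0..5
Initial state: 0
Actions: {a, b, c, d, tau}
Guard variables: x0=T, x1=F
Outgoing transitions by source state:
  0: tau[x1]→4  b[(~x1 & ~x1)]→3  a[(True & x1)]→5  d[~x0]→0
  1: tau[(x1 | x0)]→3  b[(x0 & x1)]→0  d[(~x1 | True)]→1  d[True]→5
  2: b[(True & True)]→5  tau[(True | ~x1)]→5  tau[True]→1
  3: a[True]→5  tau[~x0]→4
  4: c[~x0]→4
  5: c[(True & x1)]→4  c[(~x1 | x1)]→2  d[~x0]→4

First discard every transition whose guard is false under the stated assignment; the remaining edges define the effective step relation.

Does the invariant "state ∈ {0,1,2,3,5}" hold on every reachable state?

Safe = {0,1,2,3,5}
R = {0,1,2,3,5}
  0: safe
  1: safe
  2: safe
  3: safe
  5: safe

Answer: INVARIANT HOLDS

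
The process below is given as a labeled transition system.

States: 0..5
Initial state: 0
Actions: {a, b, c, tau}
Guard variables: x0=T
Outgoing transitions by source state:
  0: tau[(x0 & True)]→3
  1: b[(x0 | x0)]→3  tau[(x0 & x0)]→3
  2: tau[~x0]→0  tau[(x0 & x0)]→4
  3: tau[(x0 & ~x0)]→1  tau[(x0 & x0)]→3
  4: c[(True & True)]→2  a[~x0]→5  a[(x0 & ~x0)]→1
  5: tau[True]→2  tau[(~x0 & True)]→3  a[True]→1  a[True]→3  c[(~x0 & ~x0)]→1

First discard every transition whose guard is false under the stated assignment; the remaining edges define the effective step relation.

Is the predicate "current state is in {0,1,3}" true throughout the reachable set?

Inv-set: {0,1,3}
R = {0,3}
  0: ✓
  3: ✓

Answer: INVARIANT HOLDS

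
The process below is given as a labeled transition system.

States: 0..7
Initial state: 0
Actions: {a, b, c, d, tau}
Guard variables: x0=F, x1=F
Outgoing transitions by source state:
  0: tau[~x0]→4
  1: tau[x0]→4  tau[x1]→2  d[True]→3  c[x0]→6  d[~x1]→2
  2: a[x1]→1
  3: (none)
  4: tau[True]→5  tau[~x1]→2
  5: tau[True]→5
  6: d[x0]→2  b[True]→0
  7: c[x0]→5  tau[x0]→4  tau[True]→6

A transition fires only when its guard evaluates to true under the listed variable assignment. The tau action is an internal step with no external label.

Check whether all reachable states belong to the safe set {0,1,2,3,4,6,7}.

Inv-set: {0,1,2,3,4,6,7}
Reachable = {0,2,4,5}
  0: ok
  2: ok
  4: ok
  5: ✗ unsafe
reach 5 via tau·tau — violates

Answer: INVARIANT VIOLATED at state 5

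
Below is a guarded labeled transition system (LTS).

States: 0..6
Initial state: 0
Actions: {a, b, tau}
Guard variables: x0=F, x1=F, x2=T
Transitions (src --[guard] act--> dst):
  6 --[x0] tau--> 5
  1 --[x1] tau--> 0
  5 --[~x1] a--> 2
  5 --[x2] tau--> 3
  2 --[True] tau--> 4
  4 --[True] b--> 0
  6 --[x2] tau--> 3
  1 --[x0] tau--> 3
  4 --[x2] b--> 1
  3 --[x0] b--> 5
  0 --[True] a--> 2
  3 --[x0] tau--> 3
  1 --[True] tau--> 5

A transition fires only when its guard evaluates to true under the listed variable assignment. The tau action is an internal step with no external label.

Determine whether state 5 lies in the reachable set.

Guard filter leaves 8 enabled edge(s).
depth 0: {0}
depth 1: {2}  cumulative {0,2}
depth 2: {4}  cumulative {0,2,4}
depth 3: {1}  cumulative {0,1,2,4}
depth 4: {5}  cumulative {0,1,2,4,5}
depth 5: {3}  cumulative {0,1,2,3,4,5}
R = {0,1,2,3,4,5}
Path to 5: a·tau·b·tau

Answer: REACHABLE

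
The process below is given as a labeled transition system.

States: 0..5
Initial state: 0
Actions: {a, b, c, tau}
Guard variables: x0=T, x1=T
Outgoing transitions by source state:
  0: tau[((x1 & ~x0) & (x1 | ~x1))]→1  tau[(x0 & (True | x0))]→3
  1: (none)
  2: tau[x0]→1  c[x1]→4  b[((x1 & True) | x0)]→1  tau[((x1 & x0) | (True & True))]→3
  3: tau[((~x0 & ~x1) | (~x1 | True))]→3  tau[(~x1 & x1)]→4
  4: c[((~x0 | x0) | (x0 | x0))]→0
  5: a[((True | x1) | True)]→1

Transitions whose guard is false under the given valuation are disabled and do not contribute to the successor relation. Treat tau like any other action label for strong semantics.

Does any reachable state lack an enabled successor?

Reachable = {0,3}
  0: tau→3  [1 out]
  3: tau→3  [1 out]

Answer: DEADLOCK-FREE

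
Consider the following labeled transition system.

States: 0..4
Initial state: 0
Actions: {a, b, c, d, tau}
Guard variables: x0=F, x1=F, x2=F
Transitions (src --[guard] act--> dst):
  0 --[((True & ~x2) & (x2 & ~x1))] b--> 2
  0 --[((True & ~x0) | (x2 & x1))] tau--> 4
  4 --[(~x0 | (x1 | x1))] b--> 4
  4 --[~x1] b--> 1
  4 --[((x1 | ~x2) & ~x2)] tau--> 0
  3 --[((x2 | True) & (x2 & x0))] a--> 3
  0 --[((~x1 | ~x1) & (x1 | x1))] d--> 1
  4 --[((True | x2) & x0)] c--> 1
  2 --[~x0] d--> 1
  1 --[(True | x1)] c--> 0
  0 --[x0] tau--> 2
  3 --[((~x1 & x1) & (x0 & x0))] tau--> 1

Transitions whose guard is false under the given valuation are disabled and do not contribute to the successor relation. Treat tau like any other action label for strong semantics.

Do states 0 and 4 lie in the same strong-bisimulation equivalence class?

Answer: NOT BISIMILAR

Analysis:
Compute ~ classes (split until stable):
  P[0] = {{0,1,2,3,4}}
  P[1] = {{0},{1},{2},{3},{4}}
Fixed point at round 2; 5 class(es).
0∈{0}, 4∈{4}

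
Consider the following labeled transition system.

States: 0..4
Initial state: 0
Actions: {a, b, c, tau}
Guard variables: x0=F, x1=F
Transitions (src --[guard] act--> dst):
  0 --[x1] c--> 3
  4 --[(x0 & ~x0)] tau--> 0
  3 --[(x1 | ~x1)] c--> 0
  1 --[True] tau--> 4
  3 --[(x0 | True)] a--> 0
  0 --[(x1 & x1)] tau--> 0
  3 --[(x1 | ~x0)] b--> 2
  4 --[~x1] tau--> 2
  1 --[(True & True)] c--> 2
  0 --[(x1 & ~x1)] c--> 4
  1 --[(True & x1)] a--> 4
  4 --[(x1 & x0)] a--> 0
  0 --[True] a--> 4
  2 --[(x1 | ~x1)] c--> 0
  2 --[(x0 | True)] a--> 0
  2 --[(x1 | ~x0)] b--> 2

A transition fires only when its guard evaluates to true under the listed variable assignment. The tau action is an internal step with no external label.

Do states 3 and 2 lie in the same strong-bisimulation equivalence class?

Answer: BISIMILAR

Trace:
Compute ~ classes (split until stable):
  round 0: {{0,1,2,3,4}}
  round 1: {{0},{1},{2,3},{4}}
4 equivalence class(es) (converged in 2)
class of 3: {2,3}; class of 2: {2,3}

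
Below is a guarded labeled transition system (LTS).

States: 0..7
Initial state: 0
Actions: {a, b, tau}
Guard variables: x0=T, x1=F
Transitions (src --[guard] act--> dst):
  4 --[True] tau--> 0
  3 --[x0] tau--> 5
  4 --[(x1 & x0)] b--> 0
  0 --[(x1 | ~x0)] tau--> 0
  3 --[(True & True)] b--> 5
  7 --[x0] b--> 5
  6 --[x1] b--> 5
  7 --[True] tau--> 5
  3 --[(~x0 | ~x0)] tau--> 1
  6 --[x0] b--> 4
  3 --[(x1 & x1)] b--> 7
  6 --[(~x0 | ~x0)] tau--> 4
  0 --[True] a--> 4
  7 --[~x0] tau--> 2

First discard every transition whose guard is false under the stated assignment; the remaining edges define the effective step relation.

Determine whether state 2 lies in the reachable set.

After dropping false guards: 7 live edges.
L0 = {0}
L1 = {4}  cumulative {0,4}
Reachable = {0,4}

Answer: UNREACHABLE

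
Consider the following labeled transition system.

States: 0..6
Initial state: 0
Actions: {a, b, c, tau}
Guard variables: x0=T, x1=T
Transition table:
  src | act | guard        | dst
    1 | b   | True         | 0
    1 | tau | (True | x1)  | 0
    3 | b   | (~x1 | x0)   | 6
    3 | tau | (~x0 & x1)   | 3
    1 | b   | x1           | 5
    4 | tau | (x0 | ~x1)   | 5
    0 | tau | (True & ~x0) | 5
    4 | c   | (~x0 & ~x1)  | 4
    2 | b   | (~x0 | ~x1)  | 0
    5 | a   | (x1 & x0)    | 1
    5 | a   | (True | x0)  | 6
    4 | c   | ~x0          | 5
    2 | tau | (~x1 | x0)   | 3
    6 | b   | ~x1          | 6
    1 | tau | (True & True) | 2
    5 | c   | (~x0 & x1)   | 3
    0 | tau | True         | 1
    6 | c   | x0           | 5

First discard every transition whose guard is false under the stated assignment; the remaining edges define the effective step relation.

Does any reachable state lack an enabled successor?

Reach set: {0,1,2,3,5,6}
  0: tau→1  [1 exit(s)]
  1: b→0  b→5  tau→0  tau→2  [4 exit(s)]
  2: tau→3  [1 exit(s)]
  3: b→6  [1 exit(s)]
  5: a→1  a→6  [2 exit(s)]
  6: c→5  [1 exit(s)]

Answer: DEADLOCK-FREE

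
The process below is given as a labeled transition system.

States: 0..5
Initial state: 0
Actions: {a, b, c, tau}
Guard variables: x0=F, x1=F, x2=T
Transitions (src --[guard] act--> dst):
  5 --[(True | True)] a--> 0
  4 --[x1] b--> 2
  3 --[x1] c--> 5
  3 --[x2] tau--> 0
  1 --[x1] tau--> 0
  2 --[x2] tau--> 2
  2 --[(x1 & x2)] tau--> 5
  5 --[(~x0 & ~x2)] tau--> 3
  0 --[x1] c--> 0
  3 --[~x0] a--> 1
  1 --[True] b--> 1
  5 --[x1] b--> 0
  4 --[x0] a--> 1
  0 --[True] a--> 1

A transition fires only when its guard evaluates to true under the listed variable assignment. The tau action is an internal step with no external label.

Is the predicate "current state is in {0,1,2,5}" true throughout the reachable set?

Answer: INVARIANT HOLDS

Analysis:
Inv-set: {0,1,2,5}
Reachable = {0,1}
  0: safe
  1: safe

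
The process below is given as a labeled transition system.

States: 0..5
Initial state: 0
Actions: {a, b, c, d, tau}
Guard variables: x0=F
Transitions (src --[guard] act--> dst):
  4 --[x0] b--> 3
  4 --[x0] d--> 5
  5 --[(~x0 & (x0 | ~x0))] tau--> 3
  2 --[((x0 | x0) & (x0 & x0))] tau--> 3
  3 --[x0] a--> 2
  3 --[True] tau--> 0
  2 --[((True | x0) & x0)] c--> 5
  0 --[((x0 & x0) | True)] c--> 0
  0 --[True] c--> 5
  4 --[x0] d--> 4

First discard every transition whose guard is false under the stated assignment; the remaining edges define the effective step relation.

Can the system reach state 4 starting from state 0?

After dropping false guards: 4 live edges.
L0 = {0}
L1 = {5}  now seen {0,5}
L2 = {3}  now seen {0,3,5}
Reach set: {0,3,5}

Answer: UNREACHABLE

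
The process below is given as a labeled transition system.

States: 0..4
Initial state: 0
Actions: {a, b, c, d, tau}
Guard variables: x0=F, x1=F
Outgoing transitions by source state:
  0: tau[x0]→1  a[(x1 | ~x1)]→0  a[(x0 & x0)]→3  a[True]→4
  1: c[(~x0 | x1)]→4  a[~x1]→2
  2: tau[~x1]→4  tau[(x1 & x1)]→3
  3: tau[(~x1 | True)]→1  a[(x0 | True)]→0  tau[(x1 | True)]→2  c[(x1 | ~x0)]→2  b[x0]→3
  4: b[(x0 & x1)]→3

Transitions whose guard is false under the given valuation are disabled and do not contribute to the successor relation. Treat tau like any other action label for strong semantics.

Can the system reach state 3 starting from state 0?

Guard filter leaves 9 enabled edge(s).
depth 0: {0}
depth 1: {4}  now seen {0,4}
Reachable = {0,4}

Answer: UNREACHABLE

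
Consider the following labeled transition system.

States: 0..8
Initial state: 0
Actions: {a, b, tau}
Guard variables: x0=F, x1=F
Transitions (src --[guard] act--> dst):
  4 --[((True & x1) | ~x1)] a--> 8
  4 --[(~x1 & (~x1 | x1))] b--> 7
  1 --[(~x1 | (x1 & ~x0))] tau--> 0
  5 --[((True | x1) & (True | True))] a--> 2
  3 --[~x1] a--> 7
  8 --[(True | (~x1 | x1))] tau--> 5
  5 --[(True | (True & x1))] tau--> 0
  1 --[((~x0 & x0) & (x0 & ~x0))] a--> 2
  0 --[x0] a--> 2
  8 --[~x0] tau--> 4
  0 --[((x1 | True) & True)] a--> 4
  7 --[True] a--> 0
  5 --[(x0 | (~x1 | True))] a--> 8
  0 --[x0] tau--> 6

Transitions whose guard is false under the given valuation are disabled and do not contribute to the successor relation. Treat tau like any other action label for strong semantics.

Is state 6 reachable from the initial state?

Answer: UNREACHABLE

Trace:
After dropping false guards: 11 live edges.
Layer 0: {0}
Layer 1: {4}  cumulative {0,4}
Layer 2: {7,8}  cumulative {0,4,7,8}
Layer 3: {5}  cumulative {0,4,5,7,8}
Layer 4: {2}  cumulative {0,2,4,5,7,8}
Reachable = {0,2,4,5,7,8}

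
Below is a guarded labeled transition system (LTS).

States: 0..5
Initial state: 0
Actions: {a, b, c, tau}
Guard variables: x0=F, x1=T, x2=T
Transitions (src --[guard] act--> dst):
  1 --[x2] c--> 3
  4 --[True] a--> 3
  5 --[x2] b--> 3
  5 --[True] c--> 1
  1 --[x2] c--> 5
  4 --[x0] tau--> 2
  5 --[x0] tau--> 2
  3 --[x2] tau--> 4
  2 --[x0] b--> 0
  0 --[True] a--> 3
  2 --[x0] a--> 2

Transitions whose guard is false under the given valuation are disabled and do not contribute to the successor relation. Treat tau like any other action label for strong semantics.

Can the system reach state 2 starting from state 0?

Answer: UNREACHABLE

Analysis:
7 transition(s) survive guard evaluation.
depth 0: {0}
depth 1: {3}  now seen {0,3}
depth 2: {4}  now seen {0,3,4}
R = {0,3,4}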